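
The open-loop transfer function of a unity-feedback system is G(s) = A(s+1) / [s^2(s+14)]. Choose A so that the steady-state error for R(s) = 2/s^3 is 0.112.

G(s) has two factors of s in the denominator, so the system is type 2.
K_a = lim_{s→0} s^2·G(s) = A·1 / (14) = (1/14)·A.
e_ss = 2/K_a = 0.112 ⇒ K_a = 125/7 ⇒ A = (125/7)/(1/14) = 250.

250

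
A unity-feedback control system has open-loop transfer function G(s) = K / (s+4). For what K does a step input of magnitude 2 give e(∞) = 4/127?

250

System type = 0 (no poles at s=0).
K_p = lim_{s→0} G(s) = K / (4) = 0.25·K.
e_ss = 2/(1 + K_p) = 4/127 ⇒ 1 + 0.25·K = 63.5 ⇒ K = 250.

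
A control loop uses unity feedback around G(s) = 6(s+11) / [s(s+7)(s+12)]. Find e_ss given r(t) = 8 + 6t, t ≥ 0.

System type = 1 (one pole at s=0). Treating each term separately:
  • 8: tracked with zero error.
  • 6t: e_ss = 6/K_v with K_v=11/14 → 84/11.
Total e_ss = 84/11.

84/11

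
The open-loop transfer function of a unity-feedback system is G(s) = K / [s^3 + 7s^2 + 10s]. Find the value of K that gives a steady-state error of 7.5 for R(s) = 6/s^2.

8

Lowest-order denominator term is 10s, so the open loop has 1 pole at the origin → type 1 system.
K_v = lim_{s→0} s·G(s) = K / 10 = 0.1·K.
e_ss = 6/K_v = 7.5 ⇒ K_v = 0.8 ⇒ K = 0.8/0.1 = 8.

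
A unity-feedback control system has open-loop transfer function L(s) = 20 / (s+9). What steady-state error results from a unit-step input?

9/29

System type = 0 (no poles at s=0).
K_p = lim_{s→0} L(s) = 20 / (9) = 20/9.
e_ss = 1/(1 + K_p) = 1/(29/9) = 9/29.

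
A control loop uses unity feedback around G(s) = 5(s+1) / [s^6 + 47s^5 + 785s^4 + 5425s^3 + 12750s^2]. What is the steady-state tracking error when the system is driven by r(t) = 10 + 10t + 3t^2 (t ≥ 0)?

Lowest-order denominator term is 12750s^2, so the open loop has 2 poles at the origin → type 2 system. By superposition:
  • 10: tracked with zero error.
  • 10t: tracked with zero error.
  • 3t^2: e_ss = 6/K_a with K_a=1/2550 → 15300.
Total e_ss = 15300.

15300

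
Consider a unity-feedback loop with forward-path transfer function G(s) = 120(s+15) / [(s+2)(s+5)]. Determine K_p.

The open loop has no poles at the origin → type 0 system.
K_p = lim_{s→0} G(s) = 120·15 / (2·5) = 180.

180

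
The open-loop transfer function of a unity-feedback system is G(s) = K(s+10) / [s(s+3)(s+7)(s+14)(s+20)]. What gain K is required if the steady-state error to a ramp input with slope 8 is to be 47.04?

G(s) has one factor of s in the denominator, so the system is type 1.
K_v = lim_{s→0} s·G(s) = K·10 / (3·7·14·20) = (1/588)·K.
e_ss = 8/K_v = 47.04 ⇒ K_v = 25/147 ⇒ K = (25/147)/(1/588) = 100.

100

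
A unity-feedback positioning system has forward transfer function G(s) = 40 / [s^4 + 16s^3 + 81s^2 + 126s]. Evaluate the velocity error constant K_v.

20/63

The denominator has no term below 126s — 1 pole at s=0, type 1.
K_v = lim_{s→0} s·G(s) = 40 / 126 = 20/63.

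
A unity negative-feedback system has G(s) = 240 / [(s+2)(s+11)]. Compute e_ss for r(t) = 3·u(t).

G(s) has no factors of s in the denominator, so the system is type 0.
K_p = lim_{s→0} G(s) = 240 / (2·11) = 120/11.
e_ss = 3/(1 + K_p) = 3/(131/11) = 33/131.

33/131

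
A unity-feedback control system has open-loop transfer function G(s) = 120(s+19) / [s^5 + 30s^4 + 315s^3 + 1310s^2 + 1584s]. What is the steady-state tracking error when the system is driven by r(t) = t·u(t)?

The denominator has no term below 1584s — 1 pole at s=0, type 1.
K_v = lim_{s→0} s·G(s) = 120·19 / 1584 = 95/66.
e_ss = 1/K_v = 1/(95/66) = 66/95.

66/95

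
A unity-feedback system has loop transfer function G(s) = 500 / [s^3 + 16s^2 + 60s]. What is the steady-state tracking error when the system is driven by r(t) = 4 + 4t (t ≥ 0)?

The denominator has no term below 60s — 1 pole at s=0, type 1. By superposition:
  • 4: tracked with zero error.
  • 4t: e_ss = 4/K_v with K_v=25/3 → 0.48.
Total e_ss = 0.48.

0.48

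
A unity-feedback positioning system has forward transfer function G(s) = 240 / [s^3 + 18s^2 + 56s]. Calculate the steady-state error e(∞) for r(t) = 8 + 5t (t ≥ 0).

Lowest-order denominator term is 56s, so the open loop has 1 pole at the origin → type 1 system. Taking each input component in turn:
  • 8: tracked with zero error.
  • 5t: e_ss = 5/K_v with K_v=30/7 → 7/6.
Total e_ss = 7/6.

7/6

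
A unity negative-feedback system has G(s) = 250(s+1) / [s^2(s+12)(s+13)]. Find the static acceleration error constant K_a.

125/78

G(s) has two factors of s in the denominator, so the system is type 2.
K_a = lim_{s→0} s^2·G(s) = 250·1 / (12·13) = 125/78.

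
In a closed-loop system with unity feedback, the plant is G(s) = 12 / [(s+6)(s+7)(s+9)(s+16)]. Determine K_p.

1/504

No free integrators in G(s): this is a type 0 system.
K_p = lim_{s→0} G(s) = 12 / (6·7·9·16) = 1/504.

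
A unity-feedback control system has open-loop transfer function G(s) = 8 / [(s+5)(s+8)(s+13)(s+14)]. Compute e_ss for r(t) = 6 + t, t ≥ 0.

No free integrators in G(s): this is a type 0 system. By superposition:
  • 6: e_ss = 6/(1+K_p) with K_p=1/910 → 5460/911.
  • t: a type-0 system cannot track it, e_ss → ∞.
The unbounded component dominates.

infinity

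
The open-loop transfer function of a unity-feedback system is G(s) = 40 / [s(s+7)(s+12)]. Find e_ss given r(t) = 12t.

One free integrator in G(s): this is a type 1 system.
K_v = lim_{s→0} s·G(s) = 40 / (7·12) = 10/21.
e_ss = 12/K_v = 12/(10/21) = 25.2.

25.2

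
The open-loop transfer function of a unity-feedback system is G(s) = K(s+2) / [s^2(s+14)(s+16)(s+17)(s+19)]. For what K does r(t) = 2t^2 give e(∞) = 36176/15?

60

G(s) has two factors of s in the denominator, so the system is type 2.
K_a = lim_{s→0} s^2·G(s) = K·2 / (14·16·17·19) = (1/36176)·K.
e_ss = 4/K_a = 36176/15 ⇒ K_a = 15/9044 ⇒ K = (15/9044)/(1/36176) = 60.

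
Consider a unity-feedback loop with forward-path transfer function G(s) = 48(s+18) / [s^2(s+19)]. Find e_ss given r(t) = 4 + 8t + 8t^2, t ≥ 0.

Two free integrators in G(s): this is a type 2 system. Taking each input component in turn:
  • 4: tracked with zero error.
  • 8t: tracked with zero error.
  • 8t^2: e_ss = 16/K_a with K_a=864/19 → 19/54.
Total e_ss = 19/54.

19/54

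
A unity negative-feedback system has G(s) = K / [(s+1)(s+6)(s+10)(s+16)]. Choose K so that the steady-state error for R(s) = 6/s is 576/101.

No free integrators in G(s): this is a type 0 system.
K_p = lim_{s→0} G(s) = K / (1·6·10·16) = (1/960)·K.
e_ss = 6/(1 + K_p) = 576/101 ⇒ 1 + (1/960)·K = 101/96 ⇒ K = 50.

50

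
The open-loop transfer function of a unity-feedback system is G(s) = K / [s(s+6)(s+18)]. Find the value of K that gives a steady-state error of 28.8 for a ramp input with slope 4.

One free integrator in G(s): this is a type 1 system.
K_v = lim_{s→0} s·G(s) = K / (6·18) = (1/108)·K.
e_ss = 4/K_v = 28.8 ⇒ K_v = 5/36 ⇒ K = (5/36)/(1/108) = 15.

15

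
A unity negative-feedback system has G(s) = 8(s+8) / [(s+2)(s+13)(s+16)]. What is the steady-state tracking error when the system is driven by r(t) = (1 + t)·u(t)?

G(s) has no factors of s in the denominator, so the system is type 0. Treating each term separately:
  • 1: e_ss = 1/(1+K_p) with K_p=2/13 → 13/15.
  • t: a type-0 system cannot track it, e_ss → ∞.
The unbounded component dominates.

infinity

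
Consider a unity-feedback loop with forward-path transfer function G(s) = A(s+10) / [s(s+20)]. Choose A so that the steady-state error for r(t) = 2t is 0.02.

One free integrator in G(s): this is a type 1 system.
K_v = lim_{s→0} s·G(s) = A·10 / (20) = 0.5·A.
e_ss = 2/K_v = 0.02 ⇒ K_v = 100 ⇒ A = 100/0.5 = 200.

200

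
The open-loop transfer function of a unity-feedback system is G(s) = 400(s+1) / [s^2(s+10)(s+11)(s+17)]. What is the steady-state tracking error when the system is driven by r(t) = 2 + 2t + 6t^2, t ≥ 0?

56.1

Two free integrators in G(s): this is a type 2 system. Treating each term separately:
  • 2: tracked with zero error.
  • 2t: tracked with zero error.
  • 6t^2: e_ss = 12/K_a with K_a=40/187 → 56.1.
Total e_ss = 56.1.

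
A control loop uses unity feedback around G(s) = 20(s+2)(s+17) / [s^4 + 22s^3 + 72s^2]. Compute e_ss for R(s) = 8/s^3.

Factoring s^2 from the denominator leaves a polynomial with constant term 72, so the system is type 2.
K_a = lim_{s→0} s^2·G(s) = 20·2·17 / 72 = 85/9.
r(t) = 4t^2 gives R(s) = 8/s^3.
e_ss = 8/K_a = 8/(85/9) = 72/85.

72/85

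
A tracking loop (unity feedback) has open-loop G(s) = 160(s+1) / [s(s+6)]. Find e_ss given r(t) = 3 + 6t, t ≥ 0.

0.225

G(s) has one factor of s in the denominator, so the system is type 1. By superposition:
  • 3: tracked with zero error.
  • 6t: e_ss = 6/K_v with K_v=80/3 → 0.225.
Total e_ss = 0.225.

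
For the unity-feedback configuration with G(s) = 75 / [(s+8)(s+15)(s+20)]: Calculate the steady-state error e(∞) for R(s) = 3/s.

The open loop has no poles at the origin → type 0 system.
K_p = lim_{s→0} G(s) = 75 / (8·15·20) = 1/32.
e_ss = 3/(1 + K_p) = 3/(33/32) = 32/11.

32/11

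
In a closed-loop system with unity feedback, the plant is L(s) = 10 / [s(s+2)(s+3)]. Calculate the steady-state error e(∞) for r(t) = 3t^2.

infinity

L(s) has one factor of s in the denominator, so the system is type 1.
For a type-1 system K_a = 0, so e_ss to a parabolic input is unbounded.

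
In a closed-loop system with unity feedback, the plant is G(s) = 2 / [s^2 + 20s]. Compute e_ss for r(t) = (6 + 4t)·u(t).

Lowest-order denominator term is 20s, so the open loop has 1 pole at the origin → type 1 system. Treating each term separately:
  • 6: tracked with zero error.
  • 4t: e_ss = 4/K_v with K_v=0.1 → 40.
Total e_ss = 40.

40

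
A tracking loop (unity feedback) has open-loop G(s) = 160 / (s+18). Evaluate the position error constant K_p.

G(s) has no factors of s in the denominator, so the system is type 0.
K_p = lim_{s→0} G(s) = 160 / (18) = 80/9.

80/9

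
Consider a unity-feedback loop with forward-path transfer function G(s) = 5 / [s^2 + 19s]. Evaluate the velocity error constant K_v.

5/19

Lowest-order denominator term is 19s, so the open loop has 1 pole at the origin → type 1 system.
K_v = lim_{s→0} s·G(s) = 5 / 19 = 5/19.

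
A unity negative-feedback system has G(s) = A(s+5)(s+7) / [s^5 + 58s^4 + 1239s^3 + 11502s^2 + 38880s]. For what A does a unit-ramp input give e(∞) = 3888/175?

Lowest-order denominator term is 38880s, so the open loop has 1 pole at the origin → type 1 system.
K_v = lim_{s→0} s·G(s) = A·5·7 / 38880 = (7/7776)·A.
e_ss = 1/K_v = 3888/175 ⇒ K_v = 175/3888 ⇒ A = (175/3888)/(7/7776) = 50.

50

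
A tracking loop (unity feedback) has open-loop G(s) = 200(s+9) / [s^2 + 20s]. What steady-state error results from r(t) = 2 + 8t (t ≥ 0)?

The denominator has no term below 20s — 1 pole at s=0, type 1. Taking each input component in turn:
  • 2: tracked with zero error.
  • 8t: e_ss = 8/K_v with K_v=90 → 4/45.
Total e_ss = 4/45.

4/45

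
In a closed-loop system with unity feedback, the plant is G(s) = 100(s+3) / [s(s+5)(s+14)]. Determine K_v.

G(s) has one factor of s in the denominator, so the system is type 1.
K_v = lim_{s→0} s·G(s) = 100·3 / (5·14) = 30/7.

30/7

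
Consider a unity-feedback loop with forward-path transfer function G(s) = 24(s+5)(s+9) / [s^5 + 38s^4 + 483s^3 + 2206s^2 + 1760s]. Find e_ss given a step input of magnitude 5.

0

The denominator has no term below 1760s — 1 pole at s=0, type 1.
K_p = ∞ for a type-1 system; e_ss to a step is zero.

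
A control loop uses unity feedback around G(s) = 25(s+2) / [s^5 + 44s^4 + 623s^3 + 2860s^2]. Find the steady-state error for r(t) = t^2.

114.4

Lowest-order denominator term is 2860s^2, so the open loop has 2 poles at the origin → type 2 system.
K_a = lim_{s→0} s^2·G(s) = 25·2 / 2860 = 5/286.
r(t) = t^2 gives R(s) = 2/s^3.
e_ss = 2/K_a = 2/(5/286) = 114.4.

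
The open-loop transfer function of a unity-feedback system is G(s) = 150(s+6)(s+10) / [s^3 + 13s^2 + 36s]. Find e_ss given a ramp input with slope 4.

Factoring s from the denominator leaves a polynomial with constant term 36, so the system is type 1.
K_v = lim_{s→0} s·G(s) = 150·6·10 / 36 = 250.
e_ss = 4/K_v = 4/250 = 0.016.

0.016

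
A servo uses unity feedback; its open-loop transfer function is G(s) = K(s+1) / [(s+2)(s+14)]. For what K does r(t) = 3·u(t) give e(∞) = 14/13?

The open loop has no poles at the origin → type 0 system.
K_p = lim_{s→0} G(s) = K·1 / (2·14) = (1/28)·K.
e_ss = 3/(1 + K_p) = 14/13 ⇒ 1 + (1/28)·K = 39/14 ⇒ K = 50.

50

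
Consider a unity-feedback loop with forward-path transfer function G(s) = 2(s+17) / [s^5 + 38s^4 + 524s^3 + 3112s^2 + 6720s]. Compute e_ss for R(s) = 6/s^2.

20160/17

Factoring s from the denominator leaves a polynomial with constant term 6720, so the system is type 1.
K_v = lim_{s→0} s·G(s) = 2·17 / 6720 = 17/3360.
e_ss = 6/K_v = 6/(17/3360) = 20160/17.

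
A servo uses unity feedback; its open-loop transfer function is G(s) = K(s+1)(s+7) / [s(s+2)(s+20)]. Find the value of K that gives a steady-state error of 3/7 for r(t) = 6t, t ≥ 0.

The open loop has one pole at the origin → type 1 system.
K_v = lim_{s→0} s·G(s) = K·1·7 / (2·20) = 0.175·K.
e_ss = 6/K_v = 3/7 ⇒ K_v = 14 ⇒ K = 14/0.175 = 80.

80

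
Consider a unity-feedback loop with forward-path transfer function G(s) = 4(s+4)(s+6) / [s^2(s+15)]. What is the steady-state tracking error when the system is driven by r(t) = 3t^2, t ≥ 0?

0.9375

G(s) has two factors of s in the denominator, so the system is type 2.
K_a = lim_{s→0} s^2·G(s) = 4·4·6 / (15) = 6.4.
r(t) = 3t^2 gives R(s) = 6/s^3.
e_ss = 6/K_a = 6/6.4 = 0.9375.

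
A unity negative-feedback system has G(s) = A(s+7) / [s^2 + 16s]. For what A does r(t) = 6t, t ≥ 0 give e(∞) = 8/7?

Lowest-order denominator term is 16s, so the open loop has 1 pole at the origin → type 1 system.
K_v = lim_{s→0} s·G(s) = A·7 / 16 = 0.4375·A.
e_ss = 6/K_v = 8/7 ⇒ K_v = 5.25 ⇒ A = 5.25/0.4375 = 12.

12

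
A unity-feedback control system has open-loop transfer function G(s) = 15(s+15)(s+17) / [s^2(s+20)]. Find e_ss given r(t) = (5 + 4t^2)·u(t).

32/765

G(s) has two factors of s in the denominator, so the system is type 2. Treating each term separately:
  • 5: tracked with zero error.
  • 4t^2: e_ss = 8/K_a with K_a=191.25 → 32/765.
Total e_ss = 32/765.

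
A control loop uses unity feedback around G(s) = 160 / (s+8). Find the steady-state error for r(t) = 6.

2/7

G(s) has no factors of s in the denominator, so the system is type 0.
K_p = lim_{s→0} G(s) = 160 / (8) = 20.
e_ss = 6/(1 + K_p) = 6/21 = 2/7.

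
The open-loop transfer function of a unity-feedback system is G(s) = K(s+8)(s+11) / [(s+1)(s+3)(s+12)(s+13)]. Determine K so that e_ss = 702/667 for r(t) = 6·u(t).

25

The open loop has no poles at the origin → type 0 system.
K_p = lim_{s→0} G(s) = K·8·11 / (1·3·12·13) = (22/117)·K.
e_ss = 6/(1 + K_p) = 702/667 ⇒ 1 + (22/117)·K = 667/117 ⇒ K = 25.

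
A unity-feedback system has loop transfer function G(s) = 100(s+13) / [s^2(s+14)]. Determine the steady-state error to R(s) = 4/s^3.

14/325

System type = 2 (two poles at s=0).
K_a = lim_{s→0} s^2·G(s) = 100·13 / (14) = 650/7.
r(t) = 2t^2 gives R(s) = 4/s^3.
e_ss = 4/K_a = 4/(650/7) = 14/325.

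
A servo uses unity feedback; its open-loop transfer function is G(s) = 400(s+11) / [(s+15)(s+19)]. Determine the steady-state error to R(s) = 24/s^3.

infinity

System type = 0 (no poles at s=0).
K_a = lim_{s→0} s^2·G(s) = 0; the steady-state error to this parabolic input grows without bound.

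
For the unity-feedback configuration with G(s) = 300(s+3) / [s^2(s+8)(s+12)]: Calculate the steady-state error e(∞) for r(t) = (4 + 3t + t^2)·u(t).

16/75

G(s) has two factors of s in the denominator, so the system is type 2. By superposition:
  • 4: tracked with zero error.
  • 3t: tracked with zero error.
  • t^2: e_ss = 2/K_a with K_a=9.375 → 16/75.
Total e_ss = 16/75.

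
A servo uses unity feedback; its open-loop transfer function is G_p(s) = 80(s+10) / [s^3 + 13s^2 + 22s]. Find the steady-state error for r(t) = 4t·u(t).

0.11

Lowest-order denominator term is 22s, so the open loop has 1 pole at the origin → type 1 system.
K_v = lim_{s→0} s·G_p(s) = 80·10 / 22 = 400/11.
e_ss = 4/K_v = 4/(400/11) = 0.11.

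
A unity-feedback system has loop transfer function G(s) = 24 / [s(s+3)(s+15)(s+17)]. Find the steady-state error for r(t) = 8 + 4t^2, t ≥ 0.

infinity

System type = 1 (one pole at s=0). Treating each term separately:
  • 8: tracked with zero error.
  • 4t^2: a type-1 system cannot track it, e_ss → ∞.
The unbounded component dominates.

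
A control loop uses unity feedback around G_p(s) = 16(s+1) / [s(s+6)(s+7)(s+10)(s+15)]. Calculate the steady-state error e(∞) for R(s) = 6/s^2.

The open loop has one pole at the origin → type 1 system.
K_v = lim_{s→0} s·G_p(s) = 16·1 / (6·7·10·15) = 4/1575.
e_ss = 6/K_v = 6/(4/1575) = 2362.5.

2362.5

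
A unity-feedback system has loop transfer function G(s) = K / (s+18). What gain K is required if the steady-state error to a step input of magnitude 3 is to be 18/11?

System type = 0 (no poles at s=0).
K_p = lim_{s→0} G(s) = K / (18) = (1/18)·K.
e_ss = 3/(1 + K_p) = 18/11 ⇒ 1 + (1/18)·K = 11/6 ⇒ K = 15.

15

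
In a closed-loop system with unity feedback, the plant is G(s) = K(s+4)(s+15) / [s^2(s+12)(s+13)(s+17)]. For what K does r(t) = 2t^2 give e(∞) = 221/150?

The open loop has two poles at the origin → type 2 system.
K_a = lim_{s→0} s^2·G(s) = K·4·15 / (12·13·17) = (5/221)·K.
e_ss = 4/K_a = 221/150 ⇒ K_a = 600/221 ⇒ K = (600/221)/(5/221) = 120.

120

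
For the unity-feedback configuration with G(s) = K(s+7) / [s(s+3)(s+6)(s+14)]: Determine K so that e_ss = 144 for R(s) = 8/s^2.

One free integrator in G(s): this is a type 1 system.
K_v = lim_{s→0} s·G(s) = K·7 / (3·6·14) = (1/36)·K.
e_ss = 8/K_v = 144 ⇒ K_v = 1/18 ⇒ K = (1/18)/(1/36) = 2.

2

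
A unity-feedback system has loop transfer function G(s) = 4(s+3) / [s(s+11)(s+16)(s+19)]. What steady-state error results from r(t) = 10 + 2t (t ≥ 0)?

G(s) has one factor of s in the denominator, so the system is type 1. Taking each input component in turn:
  • 10: tracked with zero error.
  • 2t: e_ss = 2/K_v with K_v=3/836 → 1672/3.
Total e_ss = 1672/3.

1672/3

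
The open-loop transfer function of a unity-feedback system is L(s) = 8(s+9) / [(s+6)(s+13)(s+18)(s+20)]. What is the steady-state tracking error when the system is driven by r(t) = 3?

1170/391

No free integrators in L(s): this is a type 0 system.
K_p = lim_{s→0} L(s) = 8·9 / (6·13·18·20) = 1/390.
e_ss = 3/(1 + K_p) = 3/(391/390) = 1170/391.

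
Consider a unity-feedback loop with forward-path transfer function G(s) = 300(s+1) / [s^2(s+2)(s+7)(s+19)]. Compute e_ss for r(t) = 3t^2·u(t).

5.32

System type = 2 (two poles at s=0).
K_a = lim_{s→0} s^2·G(s) = 300·1 / (2·7·19) = 150/133.
r(t) = 3t^2 gives R(s) = 6/s^3.
e_ss = 6/K_a = 6/(150/133) = 5.32.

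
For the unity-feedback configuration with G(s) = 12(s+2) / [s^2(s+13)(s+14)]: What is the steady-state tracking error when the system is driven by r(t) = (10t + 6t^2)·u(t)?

91

G(s) has two factors of s in the denominator, so the system is type 2. By superposition:
  • 10t: tracked with zero error.
  • 6t^2: e_ss = 12/K_a with K_a=12/91 → 91.
Total e_ss = 91.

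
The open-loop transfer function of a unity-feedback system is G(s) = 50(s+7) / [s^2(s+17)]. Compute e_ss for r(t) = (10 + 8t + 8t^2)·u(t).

136/175

System type = 2 (two poles at s=0). By superposition:
  • 10: tracked with zero error.
  • 8t: tracked with zero error.
  • 8t^2: e_ss = 16/K_a with K_a=350/17 → 136/175.
Total e_ss = 136/175.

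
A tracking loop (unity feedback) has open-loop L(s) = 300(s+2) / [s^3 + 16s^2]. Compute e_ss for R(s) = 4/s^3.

Factoring s^2 from the denominator leaves a polynomial with constant term 16, so the system is type 2.
K_a = lim_{s→0} s^2·L(s) = 300·2 / 16 = 37.5.
r(t) = 2t^2 gives R(s) = 4/s^3.
e_ss = 4/K_a = 4/37.5 = 8/75.

8/75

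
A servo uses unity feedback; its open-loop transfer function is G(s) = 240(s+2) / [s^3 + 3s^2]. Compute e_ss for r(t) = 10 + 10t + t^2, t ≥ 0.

0.0125

The denominator has no term below 3s^2 — 2 poles at s=0, type 2. By superposition:
  • 10: tracked with zero error.
  • 10t: tracked with zero error.
  • t^2: e_ss = 2/K_a with K_a=160 → 0.0125.
Total e_ss = 0.0125.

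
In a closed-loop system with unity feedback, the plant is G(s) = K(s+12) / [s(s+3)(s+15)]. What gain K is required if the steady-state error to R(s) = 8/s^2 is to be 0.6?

50

One free integrator in G(s): this is a type 1 system.
K_v = lim_{s→0} s·G(s) = K·12 / (3·15) = (4/15)·K.
e_ss = 8/K_v = 0.6 ⇒ K_v = 40/3 ⇒ K = (40/3)/(4/15) = 50.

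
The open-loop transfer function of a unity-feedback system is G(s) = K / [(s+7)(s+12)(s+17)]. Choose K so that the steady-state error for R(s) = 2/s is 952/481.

System type = 0 (no poles at s=0).
K_p = lim_{s→0} G(s) = K / (7·12·17) = (1/1428)·K.
e_ss = 2/(1 + K_p) = 952/481 ⇒ 1 + (1/1428)·K = 481/476 ⇒ K = 15.

15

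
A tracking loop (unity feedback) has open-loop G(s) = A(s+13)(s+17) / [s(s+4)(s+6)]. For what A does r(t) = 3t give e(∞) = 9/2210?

System type = 1 (one pole at s=0).
K_v = lim_{s→0} s·G(s) = A·13·17 / (4·6) = (221/24)·A.
e_ss = 3/K_v = 9/2210 ⇒ K_v = 2210/3 ⇒ A = (2210/3)/(221/24) = 80.

80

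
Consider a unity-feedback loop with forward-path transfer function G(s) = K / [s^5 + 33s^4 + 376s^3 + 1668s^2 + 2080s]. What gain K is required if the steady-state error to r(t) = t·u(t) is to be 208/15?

150

The denominator has no term below 2080s — 1 pole at s=0, type 1.
K_v = lim_{s→0} s·G(s) = K / 2080 = (1/2080)·K.
e_ss = 1/K_v = 208/15 ⇒ K_v = 15/208 ⇒ K = (15/208)/(1/2080) = 150.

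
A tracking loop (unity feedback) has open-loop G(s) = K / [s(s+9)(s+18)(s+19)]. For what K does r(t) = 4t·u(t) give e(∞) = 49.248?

One free integrator in G(s): this is a type 1 system.
K_v = lim_{s→0} s·G(s) = K / (9·18·19) = (1/3078)·K.
e_ss = 4/K_v = 49.248 ⇒ K_v = 125/1539 ⇒ K = (125/1539)/(1/3078) = 250.

250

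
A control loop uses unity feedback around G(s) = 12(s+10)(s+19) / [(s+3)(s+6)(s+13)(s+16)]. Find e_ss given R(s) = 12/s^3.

infinity

System type = 0 (no poles at s=0).
For a type-0 system K_a = 0, so e_ss to a parabolic input is unbounded.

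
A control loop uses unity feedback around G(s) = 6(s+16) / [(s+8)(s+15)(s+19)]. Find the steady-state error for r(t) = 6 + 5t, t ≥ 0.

infinity

No free integrators in G(s): this is a type 0 system. By superposition:
  • 6: e_ss = 6/(1+K_p) with K_p=4/95 → 190/33.
  • 5t: a type-0 system cannot track it, e_ss → ∞.
The unbounded component dominates.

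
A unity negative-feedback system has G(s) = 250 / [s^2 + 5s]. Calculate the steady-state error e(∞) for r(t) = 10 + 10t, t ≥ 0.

0.2

Lowest-order denominator term is 5s, so the open loop has 1 pole at the origin → type 1 system. By superposition:
  • 10: tracked with zero error.
  • 10t: e_ss = 10/K_v with K_v=50 → 0.2.
Total e_ss = 0.2.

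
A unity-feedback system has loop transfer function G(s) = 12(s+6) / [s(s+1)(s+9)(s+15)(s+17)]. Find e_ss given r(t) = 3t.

95.625

System type = 1 (one pole at s=0).
K_v = lim_{s→0} s·G(s) = 12·6 / (1·9·15·17) = 8/255.
e_ss = 3/K_v = 3/(8/255) = 95.625.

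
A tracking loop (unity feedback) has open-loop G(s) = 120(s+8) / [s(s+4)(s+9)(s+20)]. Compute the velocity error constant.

One free integrator in G(s): this is a type 1 system.
K_v = lim_{s→0} s·G(s) = 120·8 / (4·9·20) = 4/3.

4/3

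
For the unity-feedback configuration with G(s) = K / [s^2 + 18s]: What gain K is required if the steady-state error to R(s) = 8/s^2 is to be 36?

Factoring s from the denominator leaves a polynomial with constant term 18, so the system is type 1.
K_v = lim_{s→0} s·G(s) = K / 18 = (1/18)·K.
e_ss = 8/K_v = 36 ⇒ K_v = 2/9 ⇒ K = (2/9)/(1/18) = 4.

4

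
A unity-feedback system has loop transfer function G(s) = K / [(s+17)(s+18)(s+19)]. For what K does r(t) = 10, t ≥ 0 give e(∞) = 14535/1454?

2

System type = 0 (no poles at s=0).
K_p = lim_{s→0} G(s) = K / (17·18·19) = (1/5814)·K.
e_ss = 10/(1 + K_p) = 14535/1454 ⇒ 1 + (1/5814)·K = 2908/2907 ⇒ K = 2.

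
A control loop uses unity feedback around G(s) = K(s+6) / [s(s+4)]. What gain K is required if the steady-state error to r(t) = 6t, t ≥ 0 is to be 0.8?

5

G(s) has one factor of s in the denominator, so the system is type 1.
K_v = lim_{s→0} s·G(s) = K·6 / (4) = 1.5·K.
e_ss = 6/K_v = 0.8 ⇒ K_v = 7.5 ⇒ K = 7.5/1.5 = 5.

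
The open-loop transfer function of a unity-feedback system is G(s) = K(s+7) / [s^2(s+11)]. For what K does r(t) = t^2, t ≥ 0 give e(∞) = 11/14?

G(s) has two factors of s in the denominator, so the system is type 2.
K_a = lim_{s→0} s^2·G(s) = K·7 / (11) = (7/11)·K.
e_ss = 2/K_a = 11/14 ⇒ K_a = 28/11 ⇒ K = (28/11)/(7/11) = 4.

4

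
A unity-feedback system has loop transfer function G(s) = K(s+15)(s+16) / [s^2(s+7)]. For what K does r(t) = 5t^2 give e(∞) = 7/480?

20

System type = 2 (two poles at s=0).
K_a = lim_{s→0} s^2·G(s) = K·15·16 / (7) = (240/7)·K.
e_ss = 10/K_a = 7/480 ⇒ K_a = 4800/7 ⇒ K = (4800/7)/(240/7) = 20.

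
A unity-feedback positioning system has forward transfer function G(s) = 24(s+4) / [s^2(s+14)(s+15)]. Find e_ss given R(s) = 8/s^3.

17.5

G(s) has two factors of s in the denominator, so the system is type 2.
K_a = lim_{s→0} s^2·G(s) = 24·4 / (14·15) = 16/35.
r(t) = 4t^2 gives R(s) = 8/s^3.
e_ss = 8/K_a = 8/(16/35) = 17.5.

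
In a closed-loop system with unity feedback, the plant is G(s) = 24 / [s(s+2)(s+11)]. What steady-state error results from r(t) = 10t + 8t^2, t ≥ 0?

infinity

One free integrator in G(s): this is a type 1 system. By superposition:
  • 10t: e_ss = 10/K_v with K_v=12/11 → 55/6.
  • 8t^2: a type-1 system cannot track it, e_ss → ∞.
The unbounded component dominates.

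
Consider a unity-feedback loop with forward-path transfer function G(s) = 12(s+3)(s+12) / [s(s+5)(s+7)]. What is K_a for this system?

System type = 1 (one pole at s=0).
K_a = lim_{s→0} s^2·G(s) = 0 (the extra factor of s kills the finite limit).

0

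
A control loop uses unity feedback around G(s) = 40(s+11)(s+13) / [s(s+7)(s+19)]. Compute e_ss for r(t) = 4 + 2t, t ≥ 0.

G(s) has one factor of s in the denominator, so the system is type 1. Treating each term separately:
  • 4: tracked with zero error.
  • 2t: e_ss = 2/K_v with K_v=5720/133 → 133/2860.
Total e_ss = 133/2860.

133/2860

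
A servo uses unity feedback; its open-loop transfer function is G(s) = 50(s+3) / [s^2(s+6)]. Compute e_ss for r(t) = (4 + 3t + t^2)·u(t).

0.08

The open loop has two poles at the origin → type 2 system. Treating each term separately:
  • 4: tracked with zero error.
  • 3t: tracked with zero error.
  • t^2: e_ss = 2/K_a with K_a=25 → 0.08.
Total e_ss = 0.08.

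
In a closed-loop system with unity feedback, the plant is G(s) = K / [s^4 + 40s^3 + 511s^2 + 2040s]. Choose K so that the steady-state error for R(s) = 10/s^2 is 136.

The denominator has no term below 2040s — 1 pole at s=0, type 1.
K_v = lim_{s→0} s·G(s) = K / 2040 = (1/2040)·K.
e_ss = 10/K_v = 136 ⇒ K_v = 5/68 ⇒ K = (5/68)/(1/2040) = 150.

150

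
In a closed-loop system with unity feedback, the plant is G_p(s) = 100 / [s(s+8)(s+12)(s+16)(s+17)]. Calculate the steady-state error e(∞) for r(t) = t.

261.12

One free integrator in G_p(s): this is a type 1 system.
K_v = lim_{s→0} s·G_p(s) = 100 / (8·12·16·17) = 25/6528.
e_ss = 1/K_v = 1/(25/6528) = 261.12.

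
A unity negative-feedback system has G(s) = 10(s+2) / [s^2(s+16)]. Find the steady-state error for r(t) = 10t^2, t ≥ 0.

Two free integrators in G(s): this is a type 2 system.
K_a = lim_{s→0} s^2·G(s) = 10·2 / (16) = 1.25.
r(t) = 10t^2 gives R(s) = 20/s^3.
e_ss = 20/K_a = 20/1.25 = 16.

16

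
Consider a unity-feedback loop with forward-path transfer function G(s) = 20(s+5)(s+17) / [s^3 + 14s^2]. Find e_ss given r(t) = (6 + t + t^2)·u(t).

Lowest-order denominator term is 14s^2, so the open loop has 2 poles at the origin → type 2 system. By superposition:
  • 6: tracked with zero error.
  • t: tracked with zero error.
  • t^2: e_ss = 2/K_a with K_a=850/7 → 7/425.
Total e_ss = 7/425.

7/425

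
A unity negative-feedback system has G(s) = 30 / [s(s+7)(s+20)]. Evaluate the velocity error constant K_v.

One free integrator in G(s): this is a type 1 system.
K_v = lim_{s→0} s·G(s) = 30 / (7·20) = 3/14.

3/14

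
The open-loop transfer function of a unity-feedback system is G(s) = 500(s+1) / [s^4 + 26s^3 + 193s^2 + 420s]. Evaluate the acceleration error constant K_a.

The denominator has no term below 420s — 1 pole at s=0, type 1.
K_a = lim_{s→0} s^2·G(s) = 0 (the extra factor of s kills the finite limit).

0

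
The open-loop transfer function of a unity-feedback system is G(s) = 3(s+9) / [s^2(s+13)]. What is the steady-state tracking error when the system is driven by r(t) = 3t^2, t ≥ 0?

Two free integrators in G(s): this is a type 2 system.
K_a = lim_{s→0} s^2·G(s) = 3·9 / (13) = 27/13.
r(t) = 3t^2 gives R(s) = 6/s^3.
e_ss = 6/K_a = 6/(27/13) = 26/9.

26/9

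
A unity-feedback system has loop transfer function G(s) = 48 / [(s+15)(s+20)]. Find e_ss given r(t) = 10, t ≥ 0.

G(s) has no factors of s in the denominator, so the system is type 0.
K_p = lim_{s→0} G(s) = 48 / (15·20) = 0.16.
e_ss = 10/(1 + K_p) = 10/1.16 = 250/29.

250/29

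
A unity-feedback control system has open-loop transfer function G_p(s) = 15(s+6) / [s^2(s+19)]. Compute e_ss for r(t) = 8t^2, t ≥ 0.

152/45

Two free integrators in G_p(s): this is a type 2 system.
K_a = lim_{s→0} s^2·G_p(s) = 15·6 / (19) = 90/19.
r(t) = 8t^2 gives R(s) = 16/s^3.
e_ss = 16/K_a = 16/(90/19) = 152/45.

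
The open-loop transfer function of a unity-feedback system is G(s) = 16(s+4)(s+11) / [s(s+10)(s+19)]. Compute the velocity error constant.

352/95

One free integrator in G(s): this is a type 1 system.
K_v = lim_{s→0} s·G(s) = 16·4·11 / (10·19) = 352/95.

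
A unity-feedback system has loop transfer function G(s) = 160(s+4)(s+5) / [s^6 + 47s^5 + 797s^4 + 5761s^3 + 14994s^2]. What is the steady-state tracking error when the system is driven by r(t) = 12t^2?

112.455

The denominator has no term below 14994s^2 — 2 poles at s=0, type 2.
K_a = lim_{s→0} s^2·G(s) = 160·4·5 / 14994 = 1600/7497.
r(t) = 12t^2 gives R(s) = 24/s^3.
e_ss = 24/K_a = 24/(1600/7497) = 112.455.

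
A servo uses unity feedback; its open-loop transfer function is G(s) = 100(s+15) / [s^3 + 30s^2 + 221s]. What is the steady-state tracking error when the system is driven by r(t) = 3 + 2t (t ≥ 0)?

221/750

The denominator has no term below 221s — 1 pole at s=0, type 1. Taking each input component in turn:
  • 3: tracked with zero error.
  • 2t: e_ss = 2/K_v with K_v=1500/221 → 221/750.
Total e_ss = 221/750.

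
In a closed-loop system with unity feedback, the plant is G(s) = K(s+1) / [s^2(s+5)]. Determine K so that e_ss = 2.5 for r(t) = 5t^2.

20

System type = 2 (two poles at s=0).
K_a = lim_{s→0} s^2·G(s) = K·1 / (5) = 0.2·K.
e_ss = 10/K_a = 2.5 ⇒ K_a = 4 ⇒ K = 4/0.2 = 20.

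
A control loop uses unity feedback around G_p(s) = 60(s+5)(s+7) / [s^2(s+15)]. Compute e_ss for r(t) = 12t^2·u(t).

6/35

G_p(s) has two factors of s in the denominator, so the system is type 2.
K_a = lim_{s→0} s^2·G_p(s) = 60·5·7 / (15) = 140.
r(t) = 12t^2 gives R(s) = 24/s^3.
e_ss = 24/K_a = 24/140 = 6/35.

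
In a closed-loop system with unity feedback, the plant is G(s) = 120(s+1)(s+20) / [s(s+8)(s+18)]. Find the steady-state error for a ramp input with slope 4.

The open loop has one pole at the origin → type 1 system.
K_v = lim_{s→0} s·G(s) = 120·1·20 / (8·18) = 50/3.
e_ss = 4/K_v = 4/(50/3) = 0.24.

0.24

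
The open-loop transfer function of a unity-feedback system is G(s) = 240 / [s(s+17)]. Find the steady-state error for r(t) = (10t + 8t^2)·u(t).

infinity

The open loop has one pole at the origin → type 1 system. By superposition:
  • 10t: e_ss = 10/K_v with K_v=240/17 → 17/24.
  • 8t^2: a type-1 system cannot track it, e_ss → ∞.
The unbounded component dominates.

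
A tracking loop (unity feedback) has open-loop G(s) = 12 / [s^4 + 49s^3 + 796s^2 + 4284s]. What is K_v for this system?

1/357

Lowest-order denominator term is 4284s, so the open loop has 1 pole at the origin → type 1 system.
K_v = lim_{s→0} s·G(s) = 12 / 4284 = 1/357.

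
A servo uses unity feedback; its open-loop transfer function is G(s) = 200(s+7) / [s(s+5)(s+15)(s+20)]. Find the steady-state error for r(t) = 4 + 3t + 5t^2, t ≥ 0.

infinity

One free integrator in G(s): this is a type 1 system. By superposition:
  • 4: tracked with zero error.
  • 3t: e_ss = 3/K_v with K_v=14/15 → 45/14.
  • 5t^2: a type-1 system cannot track it, e_ss → ∞.
The unbounded component dominates.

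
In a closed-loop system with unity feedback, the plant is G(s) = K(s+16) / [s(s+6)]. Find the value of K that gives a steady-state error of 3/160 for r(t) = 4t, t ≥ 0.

80

System type = 1 (one pole at s=0).
K_v = lim_{s→0} s·G(s) = K·16 / (6) = (8/3)·K.
e_ss = 4/K_v = 3/160 ⇒ K_v = 640/3 ⇒ K = (640/3)/(8/3) = 80.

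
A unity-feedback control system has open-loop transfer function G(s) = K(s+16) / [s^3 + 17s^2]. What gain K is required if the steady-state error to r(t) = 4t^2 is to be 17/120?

60

Lowest-order denominator term is 17s^2, so the open loop has 2 poles at the origin → type 2 system.
K_a = lim_{s→0} s^2·G(s) = K·16 / 17 = (16/17)·K.
e_ss = 8/K_a = 17/120 ⇒ K_a = 960/17 ⇒ K = (960/17)/(16/17) = 60.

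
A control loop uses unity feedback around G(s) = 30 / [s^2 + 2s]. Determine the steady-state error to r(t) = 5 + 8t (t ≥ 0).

8/15

The denominator has no term below 2s — 1 pole at s=0, type 1. Treating each term separately:
  • 5: tracked with zero error.
  • 8t: e_ss = 8/K_v with K_v=15 → 8/15.
Total e_ss = 8/15.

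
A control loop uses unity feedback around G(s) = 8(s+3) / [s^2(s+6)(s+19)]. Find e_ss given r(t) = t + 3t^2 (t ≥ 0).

28.5

The open loop has two poles at the origin → type 2 system. Treating each term separately:
  • t: tracked with zero error.
  • 3t^2: e_ss = 6/K_a with K_a=4/19 → 28.5.
Total e_ss = 28.5.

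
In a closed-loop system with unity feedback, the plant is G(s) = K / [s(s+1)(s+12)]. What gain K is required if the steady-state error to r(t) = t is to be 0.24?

50

G(s) has one factor of s in the denominator, so the system is type 1.
K_v = lim_{s→0} s·G(s) = K / (1·12) = (1/12)·K.
e_ss = 1/K_v = 0.24 ⇒ K_v = 25/6 ⇒ K = (25/6)/(1/12) = 50.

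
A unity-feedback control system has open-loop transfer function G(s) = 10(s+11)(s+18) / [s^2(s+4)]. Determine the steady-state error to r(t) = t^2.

2/495

System type = 2 (two poles at s=0).
K_a = lim_{s→0} s^2·G(s) = 10·11·18 / (4) = 495.
r(t) = t^2 gives R(s) = 2/s^3.
e_ss = 2/K_a = 2/495.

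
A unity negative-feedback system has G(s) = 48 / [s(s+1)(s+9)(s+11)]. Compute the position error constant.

K_p = lim_{s→0} G(s); with 1 pole at the origin the limit diverges, so K_p = ∞.

infinity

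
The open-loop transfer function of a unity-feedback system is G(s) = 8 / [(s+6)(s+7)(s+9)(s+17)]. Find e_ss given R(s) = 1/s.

No free integrators in G(s): this is a type 0 system.
K_p = lim_{s→0} G(s) = 8 / (6·7·9·17) = 4/3213.
e_ss = 1/(1 + K_p) = 1/(3217/3213) = 3213/3217.

3213/3217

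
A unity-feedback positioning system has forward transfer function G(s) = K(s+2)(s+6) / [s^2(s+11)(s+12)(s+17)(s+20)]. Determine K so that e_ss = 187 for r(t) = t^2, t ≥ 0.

System type = 2 (two poles at s=0).
K_a = lim_{s→0} s^2·G(s) = K·2·6 / (11·12·17·20) = (1/3740)·K.
e_ss = 2/K_a = 187 ⇒ K_a = 2/187 ⇒ K = (2/187)/(1/3740) = 40.

40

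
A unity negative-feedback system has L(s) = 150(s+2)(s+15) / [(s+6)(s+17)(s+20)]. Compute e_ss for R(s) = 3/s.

102/109

The open loop has no poles at the origin → type 0 system.
K_p = lim_{s→0} L(s) = 150·2·15 / (6·17·20) = 75/34.
e_ss = 3/(1 + K_p) = 3/(109/34) = 102/109.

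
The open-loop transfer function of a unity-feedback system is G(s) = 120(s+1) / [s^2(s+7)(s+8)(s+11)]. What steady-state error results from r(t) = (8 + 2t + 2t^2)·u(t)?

308/15

The open loop has two poles at the origin → type 2 system. By superposition:
  • 8: tracked with zero error.
  • 2t: tracked with zero error.
  • 2t^2: e_ss = 4/K_a with K_a=15/77 → 308/15.
Total e_ss = 308/15.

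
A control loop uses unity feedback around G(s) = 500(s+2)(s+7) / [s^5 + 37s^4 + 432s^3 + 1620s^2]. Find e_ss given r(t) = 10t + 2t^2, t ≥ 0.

162/175

The denominator has no term below 1620s^2 — 2 poles at s=0, type 2. Taking each input component in turn:
  • 10t: tracked with zero error.
  • 2t^2: e_ss = 4/K_a with K_a=350/81 → 162/175.
Total e_ss = 162/175.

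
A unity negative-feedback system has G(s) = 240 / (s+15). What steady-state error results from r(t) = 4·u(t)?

No free integrators in G(s): this is a type 0 system.
K_p = lim_{s→0} G(s) = 240 / (15) = 16.
e_ss = 4/(1 + K_p) = 4/17.

4/17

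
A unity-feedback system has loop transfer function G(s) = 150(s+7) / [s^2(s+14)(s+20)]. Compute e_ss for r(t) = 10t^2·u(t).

16/3

System type = 2 (two poles at s=0).
K_a = lim_{s→0} s^2·G(s) = 150·7 / (14·20) = 3.75.
r(t) = 10t^2 gives R(s) = 20/s^3.
e_ss = 20/K_a = 20/3.75 = 16/3.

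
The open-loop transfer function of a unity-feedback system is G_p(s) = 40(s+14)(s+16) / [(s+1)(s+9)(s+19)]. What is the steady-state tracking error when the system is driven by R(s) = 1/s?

171/9131

System type = 0 (no poles at s=0).
K_p = lim_{s→0} G_p(s) = 40·14·16 / (1·9·19) = 8960/171.
e_ss = 1/(1 + K_p) = 1/(9131/171) = 171/9131.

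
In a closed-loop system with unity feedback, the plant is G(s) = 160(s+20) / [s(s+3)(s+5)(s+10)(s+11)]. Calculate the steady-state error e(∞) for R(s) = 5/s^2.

One free integrator in G(s): this is a type 1 system.
K_v = lim_{s→0} s·G(s) = 160·20 / (3·5·10·11) = 64/33.
e_ss = 5/K_v = 5/(64/33) = 165/64.

165/64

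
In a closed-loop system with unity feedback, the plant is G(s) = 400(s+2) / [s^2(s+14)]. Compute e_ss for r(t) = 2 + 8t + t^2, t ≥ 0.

Two free integrators in G(s): this is a type 2 system. Treating each term separately:
  • 2: tracked with zero error.
  • 8t: tracked with zero error.
  • t^2: e_ss = 2/K_a with K_a=400/7 → 0.035.
Total e_ss = 0.035.

0.035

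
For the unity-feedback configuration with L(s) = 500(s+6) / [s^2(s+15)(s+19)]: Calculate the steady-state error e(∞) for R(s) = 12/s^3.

1.14

L(s) has two factors of s in the denominator, so the system is type 2.
K_a = lim_{s→0} s^2·L(s) = 500·6 / (15·19) = 200/19.
r(t) = 6t^2 gives R(s) = 12/s^3.
e_ss = 12/K_a = 12/(200/19) = 1.14.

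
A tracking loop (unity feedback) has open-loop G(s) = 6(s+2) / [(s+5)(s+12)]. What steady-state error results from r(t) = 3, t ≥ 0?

G(s) has no factors of s in the denominator, so the system is type 0.
K_p = lim_{s→0} G(s) = 6·2 / (5·12) = 0.2.
e_ss = 3/(1 + K_p) = 3/1.2 = 2.5.

2.5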